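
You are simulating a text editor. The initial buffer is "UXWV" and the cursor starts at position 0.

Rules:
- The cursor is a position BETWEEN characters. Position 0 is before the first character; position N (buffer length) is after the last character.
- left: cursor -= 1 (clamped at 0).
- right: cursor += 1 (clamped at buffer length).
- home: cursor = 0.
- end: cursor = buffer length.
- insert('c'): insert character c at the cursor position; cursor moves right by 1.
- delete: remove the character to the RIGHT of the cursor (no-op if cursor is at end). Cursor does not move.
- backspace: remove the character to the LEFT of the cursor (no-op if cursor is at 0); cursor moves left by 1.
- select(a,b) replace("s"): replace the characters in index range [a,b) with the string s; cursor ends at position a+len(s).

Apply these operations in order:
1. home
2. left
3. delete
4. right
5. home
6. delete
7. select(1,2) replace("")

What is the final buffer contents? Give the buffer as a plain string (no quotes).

After op 1 (home): buf='UXWV' cursor=0
After op 2 (left): buf='UXWV' cursor=0
After op 3 (delete): buf='XWV' cursor=0
After op 4 (right): buf='XWV' cursor=1
After op 5 (home): buf='XWV' cursor=0
After op 6 (delete): buf='WV' cursor=0
After op 7 (select(1,2) replace("")): buf='W' cursor=1

Answer: W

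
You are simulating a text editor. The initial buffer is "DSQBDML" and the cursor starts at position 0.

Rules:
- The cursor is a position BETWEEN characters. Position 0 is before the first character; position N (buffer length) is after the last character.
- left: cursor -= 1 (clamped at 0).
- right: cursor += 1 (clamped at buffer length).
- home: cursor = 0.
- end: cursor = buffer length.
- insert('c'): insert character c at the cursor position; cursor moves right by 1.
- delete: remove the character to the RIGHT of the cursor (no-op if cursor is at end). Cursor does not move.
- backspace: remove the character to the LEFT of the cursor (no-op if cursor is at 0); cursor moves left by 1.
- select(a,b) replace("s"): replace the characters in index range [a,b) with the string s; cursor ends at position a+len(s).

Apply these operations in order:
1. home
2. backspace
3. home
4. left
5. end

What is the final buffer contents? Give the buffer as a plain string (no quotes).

After op 1 (home): buf='DSQBDML' cursor=0
After op 2 (backspace): buf='DSQBDML' cursor=0
After op 3 (home): buf='DSQBDML' cursor=0
After op 4 (left): buf='DSQBDML' cursor=0
After op 5 (end): buf='DSQBDML' cursor=7

Answer: DSQBDML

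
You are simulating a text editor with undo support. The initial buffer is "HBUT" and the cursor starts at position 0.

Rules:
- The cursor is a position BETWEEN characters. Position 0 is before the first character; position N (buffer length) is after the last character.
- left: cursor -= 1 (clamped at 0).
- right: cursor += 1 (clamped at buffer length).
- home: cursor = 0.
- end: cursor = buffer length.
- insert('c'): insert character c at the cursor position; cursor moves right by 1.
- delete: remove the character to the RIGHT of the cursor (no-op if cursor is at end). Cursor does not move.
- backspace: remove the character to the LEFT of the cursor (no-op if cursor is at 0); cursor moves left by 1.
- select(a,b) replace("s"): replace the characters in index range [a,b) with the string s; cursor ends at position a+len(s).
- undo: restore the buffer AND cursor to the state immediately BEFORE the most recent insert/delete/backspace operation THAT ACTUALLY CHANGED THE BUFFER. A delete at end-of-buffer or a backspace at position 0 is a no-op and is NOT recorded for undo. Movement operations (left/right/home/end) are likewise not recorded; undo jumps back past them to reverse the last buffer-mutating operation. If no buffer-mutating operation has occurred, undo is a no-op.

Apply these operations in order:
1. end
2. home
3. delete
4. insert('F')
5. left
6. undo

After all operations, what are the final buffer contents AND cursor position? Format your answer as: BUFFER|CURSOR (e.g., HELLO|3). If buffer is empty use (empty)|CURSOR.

Answer: BUT|0

Derivation:
After op 1 (end): buf='HBUT' cursor=4
After op 2 (home): buf='HBUT' cursor=0
After op 3 (delete): buf='BUT' cursor=0
After op 4 (insert('F')): buf='FBUT' cursor=1
After op 5 (left): buf='FBUT' cursor=0
After op 6 (undo): buf='BUT' cursor=0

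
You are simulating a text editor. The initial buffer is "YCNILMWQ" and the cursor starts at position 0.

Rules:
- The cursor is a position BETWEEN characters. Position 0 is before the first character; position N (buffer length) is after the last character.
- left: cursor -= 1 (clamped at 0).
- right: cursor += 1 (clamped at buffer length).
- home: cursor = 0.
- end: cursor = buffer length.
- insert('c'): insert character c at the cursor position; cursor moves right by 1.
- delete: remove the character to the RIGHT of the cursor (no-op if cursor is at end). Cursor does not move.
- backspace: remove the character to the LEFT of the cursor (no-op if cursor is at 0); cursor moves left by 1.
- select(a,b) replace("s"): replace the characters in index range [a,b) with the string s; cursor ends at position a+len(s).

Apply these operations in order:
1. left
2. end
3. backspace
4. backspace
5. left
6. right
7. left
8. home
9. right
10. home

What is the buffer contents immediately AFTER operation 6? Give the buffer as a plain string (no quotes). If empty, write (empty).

Answer: YCNILM

Derivation:
After op 1 (left): buf='YCNILMWQ' cursor=0
After op 2 (end): buf='YCNILMWQ' cursor=8
After op 3 (backspace): buf='YCNILMW' cursor=7
After op 4 (backspace): buf='YCNILM' cursor=6
After op 5 (left): buf='YCNILM' cursor=5
After op 6 (right): buf='YCNILM' cursor=6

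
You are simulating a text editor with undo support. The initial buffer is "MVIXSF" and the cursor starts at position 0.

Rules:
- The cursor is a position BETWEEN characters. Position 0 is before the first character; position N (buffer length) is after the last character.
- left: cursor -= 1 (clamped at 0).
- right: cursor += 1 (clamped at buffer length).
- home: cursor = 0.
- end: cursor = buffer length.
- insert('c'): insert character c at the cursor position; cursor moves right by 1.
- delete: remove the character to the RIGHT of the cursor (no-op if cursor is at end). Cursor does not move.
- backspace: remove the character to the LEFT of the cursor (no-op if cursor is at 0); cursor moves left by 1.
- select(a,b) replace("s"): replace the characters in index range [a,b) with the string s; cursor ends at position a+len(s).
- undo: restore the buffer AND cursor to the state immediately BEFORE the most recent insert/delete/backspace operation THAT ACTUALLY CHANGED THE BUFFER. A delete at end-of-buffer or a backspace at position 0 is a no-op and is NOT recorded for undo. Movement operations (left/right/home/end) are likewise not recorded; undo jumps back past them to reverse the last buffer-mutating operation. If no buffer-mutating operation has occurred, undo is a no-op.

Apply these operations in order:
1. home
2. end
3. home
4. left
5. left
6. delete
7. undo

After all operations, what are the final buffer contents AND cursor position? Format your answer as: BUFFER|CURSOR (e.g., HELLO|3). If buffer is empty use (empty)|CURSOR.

Answer: MVIXSF|0

Derivation:
After op 1 (home): buf='MVIXSF' cursor=0
After op 2 (end): buf='MVIXSF' cursor=6
After op 3 (home): buf='MVIXSF' cursor=0
After op 4 (left): buf='MVIXSF' cursor=0
After op 5 (left): buf='MVIXSF' cursor=0
After op 6 (delete): buf='VIXSF' cursor=0
After op 7 (undo): buf='MVIXSF' cursor=0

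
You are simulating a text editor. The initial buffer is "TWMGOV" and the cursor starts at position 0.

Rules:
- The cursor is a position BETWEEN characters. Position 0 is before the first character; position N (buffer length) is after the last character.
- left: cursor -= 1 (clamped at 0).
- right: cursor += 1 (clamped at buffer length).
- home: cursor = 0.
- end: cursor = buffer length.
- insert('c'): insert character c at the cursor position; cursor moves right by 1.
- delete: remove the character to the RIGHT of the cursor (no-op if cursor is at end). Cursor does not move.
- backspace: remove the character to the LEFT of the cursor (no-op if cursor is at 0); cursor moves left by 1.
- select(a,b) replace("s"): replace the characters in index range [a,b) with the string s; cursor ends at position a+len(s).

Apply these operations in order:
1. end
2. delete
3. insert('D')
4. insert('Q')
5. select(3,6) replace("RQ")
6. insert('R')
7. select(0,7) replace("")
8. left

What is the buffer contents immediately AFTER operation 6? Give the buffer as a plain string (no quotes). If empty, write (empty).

Answer: TWMRQRDQ

Derivation:
After op 1 (end): buf='TWMGOV' cursor=6
After op 2 (delete): buf='TWMGOV' cursor=6
After op 3 (insert('D')): buf='TWMGOVD' cursor=7
After op 4 (insert('Q')): buf='TWMGOVDQ' cursor=8
After op 5 (select(3,6) replace("RQ")): buf='TWMRQDQ' cursor=5
After op 6 (insert('R')): buf='TWMRQRDQ' cursor=6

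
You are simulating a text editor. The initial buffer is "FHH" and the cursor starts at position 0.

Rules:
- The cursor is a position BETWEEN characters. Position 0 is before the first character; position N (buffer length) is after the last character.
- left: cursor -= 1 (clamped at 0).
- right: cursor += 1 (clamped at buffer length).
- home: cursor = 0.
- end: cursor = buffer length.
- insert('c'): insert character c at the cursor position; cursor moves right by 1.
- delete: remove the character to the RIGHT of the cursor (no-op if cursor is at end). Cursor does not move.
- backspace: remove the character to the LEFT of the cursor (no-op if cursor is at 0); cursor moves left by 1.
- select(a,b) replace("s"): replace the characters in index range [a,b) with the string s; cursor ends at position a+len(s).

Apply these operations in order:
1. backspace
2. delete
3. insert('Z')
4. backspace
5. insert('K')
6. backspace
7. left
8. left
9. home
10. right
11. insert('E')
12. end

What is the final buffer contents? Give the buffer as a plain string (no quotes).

Answer: HEH

Derivation:
After op 1 (backspace): buf='FHH' cursor=0
After op 2 (delete): buf='HH' cursor=0
After op 3 (insert('Z')): buf='ZHH' cursor=1
After op 4 (backspace): buf='HH' cursor=0
After op 5 (insert('K')): buf='KHH' cursor=1
After op 6 (backspace): buf='HH' cursor=0
After op 7 (left): buf='HH' cursor=0
After op 8 (left): buf='HH' cursor=0
After op 9 (home): buf='HH' cursor=0
After op 10 (right): buf='HH' cursor=1
After op 11 (insert('E')): buf='HEH' cursor=2
After op 12 (end): buf='HEH' cursor=3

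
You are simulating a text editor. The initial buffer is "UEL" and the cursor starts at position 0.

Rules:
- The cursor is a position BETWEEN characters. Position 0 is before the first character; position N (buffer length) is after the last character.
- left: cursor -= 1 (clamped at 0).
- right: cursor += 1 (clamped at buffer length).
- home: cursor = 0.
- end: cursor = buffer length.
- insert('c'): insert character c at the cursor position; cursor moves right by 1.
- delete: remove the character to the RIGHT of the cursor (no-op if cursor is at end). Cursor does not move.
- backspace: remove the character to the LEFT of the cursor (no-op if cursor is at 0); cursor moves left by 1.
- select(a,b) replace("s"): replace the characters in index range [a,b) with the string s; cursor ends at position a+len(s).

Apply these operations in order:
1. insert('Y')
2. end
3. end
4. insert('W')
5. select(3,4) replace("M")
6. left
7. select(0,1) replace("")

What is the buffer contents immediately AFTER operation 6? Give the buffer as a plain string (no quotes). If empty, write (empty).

Answer: YUEMW

Derivation:
After op 1 (insert('Y')): buf='YUEL' cursor=1
After op 2 (end): buf='YUEL' cursor=4
After op 3 (end): buf='YUEL' cursor=4
After op 4 (insert('W')): buf='YUELW' cursor=5
After op 5 (select(3,4) replace("M")): buf='YUEMW' cursor=4
After op 6 (left): buf='YUEMW' cursor=3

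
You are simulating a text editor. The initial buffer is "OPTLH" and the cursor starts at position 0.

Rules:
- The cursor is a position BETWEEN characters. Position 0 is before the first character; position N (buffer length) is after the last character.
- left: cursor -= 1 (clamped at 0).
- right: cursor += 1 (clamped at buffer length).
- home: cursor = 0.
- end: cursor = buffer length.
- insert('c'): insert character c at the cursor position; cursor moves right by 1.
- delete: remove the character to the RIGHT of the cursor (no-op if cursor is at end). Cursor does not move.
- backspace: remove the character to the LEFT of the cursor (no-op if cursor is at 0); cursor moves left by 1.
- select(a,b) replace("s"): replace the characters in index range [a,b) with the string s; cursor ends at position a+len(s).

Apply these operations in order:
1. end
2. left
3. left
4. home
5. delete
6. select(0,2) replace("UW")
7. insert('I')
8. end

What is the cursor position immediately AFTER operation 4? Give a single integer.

Answer: 0

Derivation:
After op 1 (end): buf='OPTLH' cursor=5
After op 2 (left): buf='OPTLH' cursor=4
After op 3 (left): buf='OPTLH' cursor=3
After op 4 (home): buf='OPTLH' cursor=0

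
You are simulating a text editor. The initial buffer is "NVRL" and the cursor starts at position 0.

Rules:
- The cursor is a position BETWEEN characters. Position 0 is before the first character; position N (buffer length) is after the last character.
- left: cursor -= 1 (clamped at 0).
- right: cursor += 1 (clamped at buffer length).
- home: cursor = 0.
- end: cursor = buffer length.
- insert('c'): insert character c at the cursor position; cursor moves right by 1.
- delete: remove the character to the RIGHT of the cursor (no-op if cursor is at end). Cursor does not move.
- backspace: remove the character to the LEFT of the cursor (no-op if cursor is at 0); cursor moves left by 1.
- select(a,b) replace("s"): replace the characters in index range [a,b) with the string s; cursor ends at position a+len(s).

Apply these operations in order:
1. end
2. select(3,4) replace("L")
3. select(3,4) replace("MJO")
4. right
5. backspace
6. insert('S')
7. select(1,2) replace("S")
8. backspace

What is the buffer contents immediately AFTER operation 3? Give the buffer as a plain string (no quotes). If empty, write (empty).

Answer: NVRMJO

Derivation:
After op 1 (end): buf='NVRL' cursor=4
After op 2 (select(3,4) replace("L")): buf='NVRL' cursor=4
After op 3 (select(3,4) replace("MJO")): buf='NVRMJO' cursor=6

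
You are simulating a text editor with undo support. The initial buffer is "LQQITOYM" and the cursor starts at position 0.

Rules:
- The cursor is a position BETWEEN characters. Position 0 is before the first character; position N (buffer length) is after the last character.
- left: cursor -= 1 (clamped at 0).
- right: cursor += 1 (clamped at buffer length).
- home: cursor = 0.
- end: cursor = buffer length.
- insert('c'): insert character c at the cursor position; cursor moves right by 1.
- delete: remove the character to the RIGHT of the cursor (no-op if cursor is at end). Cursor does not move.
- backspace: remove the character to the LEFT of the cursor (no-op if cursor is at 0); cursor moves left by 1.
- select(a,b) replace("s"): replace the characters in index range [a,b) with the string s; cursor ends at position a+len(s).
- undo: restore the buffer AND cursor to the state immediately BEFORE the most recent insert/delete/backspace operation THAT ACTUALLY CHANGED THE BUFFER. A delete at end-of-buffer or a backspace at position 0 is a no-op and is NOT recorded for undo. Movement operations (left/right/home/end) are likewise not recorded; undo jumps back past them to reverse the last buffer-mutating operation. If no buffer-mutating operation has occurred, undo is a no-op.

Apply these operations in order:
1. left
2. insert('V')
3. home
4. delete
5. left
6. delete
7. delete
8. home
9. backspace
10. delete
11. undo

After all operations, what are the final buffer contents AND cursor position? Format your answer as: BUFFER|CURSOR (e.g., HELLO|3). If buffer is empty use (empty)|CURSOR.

Answer: QITOYM|0

Derivation:
After op 1 (left): buf='LQQITOYM' cursor=0
After op 2 (insert('V')): buf='VLQQITOYM' cursor=1
After op 3 (home): buf='VLQQITOYM' cursor=0
After op 4 (delete): buf='LQQITOYM' cursor=0
After op 5 (left): buf='LQQITOYM' cursor=0
After op 6 (delete): buf='QQITOYM' cursor=0
After op 7 (delete): buf='QITOYM' cursor=0
After op 8 (home): buf='QITOYM' cursor=0
After op 9 (backspace): buf='QITOYM' cursor=0
After op 10 (delete): buf='ITOYM' cursor=0
After op 11 (undo): buf='QITOYM' cursor=0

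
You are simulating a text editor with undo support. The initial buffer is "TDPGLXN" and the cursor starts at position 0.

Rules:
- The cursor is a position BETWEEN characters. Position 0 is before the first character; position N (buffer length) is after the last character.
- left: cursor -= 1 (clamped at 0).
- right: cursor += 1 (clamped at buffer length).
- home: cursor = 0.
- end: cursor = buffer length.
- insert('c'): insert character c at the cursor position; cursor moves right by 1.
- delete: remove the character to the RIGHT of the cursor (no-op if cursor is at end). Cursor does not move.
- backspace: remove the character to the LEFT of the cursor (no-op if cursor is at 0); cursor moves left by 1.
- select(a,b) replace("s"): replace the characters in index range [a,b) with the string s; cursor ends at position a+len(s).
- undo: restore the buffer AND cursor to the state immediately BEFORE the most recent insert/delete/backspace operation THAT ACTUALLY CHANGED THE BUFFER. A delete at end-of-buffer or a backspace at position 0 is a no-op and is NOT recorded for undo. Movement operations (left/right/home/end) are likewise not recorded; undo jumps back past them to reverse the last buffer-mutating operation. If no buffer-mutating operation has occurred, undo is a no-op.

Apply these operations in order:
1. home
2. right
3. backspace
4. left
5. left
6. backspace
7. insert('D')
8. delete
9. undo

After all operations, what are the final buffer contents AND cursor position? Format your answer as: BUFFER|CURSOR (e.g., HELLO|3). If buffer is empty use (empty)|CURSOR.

Answer: DDPGLXN|1

Derivation:
After op 1 (home): buf='TDPGLXN' cursor=0
After op 2 (right): buf='TDPGLXN' cursor=1
After op 3 (backspace): buf='DPGLXN' cursor=0
After op 4 (left): buf='DPGLXN' cursor=0
After op 5 (left): buf='DPGLXN' cursor=0
After op 6 (backspace): buf='DPGLXN' cursor=0
After op 7 (insert('D')): buf='DDPGLXN' cursor=1
After op 8 (delete): buf='DPGLXN' cursor=1
After op 9 (undo): buf='DDPGLXN' cursor=1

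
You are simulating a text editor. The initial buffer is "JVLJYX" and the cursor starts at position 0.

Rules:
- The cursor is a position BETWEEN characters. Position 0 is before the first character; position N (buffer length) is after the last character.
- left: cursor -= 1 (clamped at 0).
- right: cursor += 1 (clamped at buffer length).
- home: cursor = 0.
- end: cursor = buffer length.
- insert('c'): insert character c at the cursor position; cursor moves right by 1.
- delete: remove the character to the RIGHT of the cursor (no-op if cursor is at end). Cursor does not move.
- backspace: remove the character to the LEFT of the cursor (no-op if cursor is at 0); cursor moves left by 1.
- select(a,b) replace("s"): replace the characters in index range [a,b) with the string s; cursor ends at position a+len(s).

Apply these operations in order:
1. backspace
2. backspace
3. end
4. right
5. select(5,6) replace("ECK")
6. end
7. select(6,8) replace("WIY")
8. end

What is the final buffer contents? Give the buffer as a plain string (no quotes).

Answer: JVLJYEWIY

Derivation:
After op 1 (backspace): buf='JVLJYX' cursor=0
After op 2 (backspace): buf='JVLJYX' cursor=0
After op 3 (end): buf='JVLJYX' cursor=6
After op 4 (right): buf='JVLJYX' cursor=6
After op 5 (select(5,6) replace("ECK")): buf='JVLJYECK' cursor=8
After op 6 (end): buf='JVLJYECK' cursor=8
After op 7 (select(6,8) replace("WIY")): buf='JVLJYEWIY' cursor=9
After op 8 (end): buf='JVLJYEWIY' cursor=9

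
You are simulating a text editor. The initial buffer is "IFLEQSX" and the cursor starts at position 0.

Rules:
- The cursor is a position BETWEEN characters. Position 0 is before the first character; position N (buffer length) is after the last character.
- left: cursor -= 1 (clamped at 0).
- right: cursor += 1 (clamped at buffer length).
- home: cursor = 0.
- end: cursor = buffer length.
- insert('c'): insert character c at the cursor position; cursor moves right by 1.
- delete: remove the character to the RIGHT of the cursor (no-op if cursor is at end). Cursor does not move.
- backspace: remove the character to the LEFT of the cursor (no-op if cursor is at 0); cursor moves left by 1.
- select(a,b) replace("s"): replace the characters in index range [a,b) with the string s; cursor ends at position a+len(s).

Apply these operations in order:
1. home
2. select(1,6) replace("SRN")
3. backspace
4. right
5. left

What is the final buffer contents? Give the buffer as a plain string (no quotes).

After op 1 (home): buf='IFLEQSX' cursor=0
After op 2 (select(1,6) replace("SRN")): buf='ISRNX' cursor=4
After op 3 (backspace): buf='ISRX' cursor=3
After op 4 (right): buf='ISRX' cursor=4
After op 5 (left): buf='ISRX' cursor=3

Answer: ISRX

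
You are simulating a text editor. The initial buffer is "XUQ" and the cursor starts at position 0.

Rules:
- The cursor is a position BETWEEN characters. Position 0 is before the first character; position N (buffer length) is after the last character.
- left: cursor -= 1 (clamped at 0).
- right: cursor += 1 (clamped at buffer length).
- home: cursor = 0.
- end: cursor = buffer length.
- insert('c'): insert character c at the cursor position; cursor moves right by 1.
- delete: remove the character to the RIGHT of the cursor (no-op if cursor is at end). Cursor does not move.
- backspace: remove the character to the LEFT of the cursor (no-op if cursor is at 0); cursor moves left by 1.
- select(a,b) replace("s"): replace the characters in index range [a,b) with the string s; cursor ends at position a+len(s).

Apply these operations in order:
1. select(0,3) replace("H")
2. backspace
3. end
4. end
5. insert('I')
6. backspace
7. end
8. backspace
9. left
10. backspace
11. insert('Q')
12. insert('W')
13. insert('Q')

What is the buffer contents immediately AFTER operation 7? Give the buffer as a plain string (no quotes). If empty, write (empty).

Answer: (empty)

Derivation:
After op 1 (select(0,3) replace("H")): buf='H' cursor=1
After op 2 (backspace): buf='(empty)' cursor=0
After op 3 (end): buf='(empty)' cursor=0
After op 4 (end): buf='(empty)' cursor=0
After op 5 (insert('I')): buf='I' cursor=1
After op 6 (backspace): buf='(empty)' cursor=0
After op 7 (end): buf='(empty)' cursor=0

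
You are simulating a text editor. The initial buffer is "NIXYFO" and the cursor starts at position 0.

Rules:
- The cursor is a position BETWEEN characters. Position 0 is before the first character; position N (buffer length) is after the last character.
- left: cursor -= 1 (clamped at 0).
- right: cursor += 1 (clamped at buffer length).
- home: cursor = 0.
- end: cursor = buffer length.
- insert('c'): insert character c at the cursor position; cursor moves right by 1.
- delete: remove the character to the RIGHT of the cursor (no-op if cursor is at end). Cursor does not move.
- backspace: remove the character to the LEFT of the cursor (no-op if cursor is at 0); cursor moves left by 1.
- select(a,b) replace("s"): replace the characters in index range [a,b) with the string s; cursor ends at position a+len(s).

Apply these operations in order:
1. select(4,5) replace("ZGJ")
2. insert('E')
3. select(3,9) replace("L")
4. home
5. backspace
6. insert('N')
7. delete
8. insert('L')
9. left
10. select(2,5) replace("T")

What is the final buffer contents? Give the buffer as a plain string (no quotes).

Answer: NLT

Derivation:
After op 1 (select(4,5) replace("ZGJ")): buf='NIXYZGJO' cursor=7
After op 2 (insert('E')): buf='NIXYZGJEO' cursor=8
After op 3 (select(3,9) replace("L")): buf='NIXL' cursor=4
After op 4 (home): buf='NIXL' cursor=0
After op 5 (backspace): buf='NIXL' cursor=0
After op 6 (insert('N')): buf='NNIXL' cursor=1
After op 7 (delete): buf='NIXL' cursor=1
After op 8 (insert('L')): buf='NLIXL' cursor=2
After op 9 (left): buf='NLIXL' cursor=1
After op 10 (select(2,5) replace("T")): buf='NLT' cursor=3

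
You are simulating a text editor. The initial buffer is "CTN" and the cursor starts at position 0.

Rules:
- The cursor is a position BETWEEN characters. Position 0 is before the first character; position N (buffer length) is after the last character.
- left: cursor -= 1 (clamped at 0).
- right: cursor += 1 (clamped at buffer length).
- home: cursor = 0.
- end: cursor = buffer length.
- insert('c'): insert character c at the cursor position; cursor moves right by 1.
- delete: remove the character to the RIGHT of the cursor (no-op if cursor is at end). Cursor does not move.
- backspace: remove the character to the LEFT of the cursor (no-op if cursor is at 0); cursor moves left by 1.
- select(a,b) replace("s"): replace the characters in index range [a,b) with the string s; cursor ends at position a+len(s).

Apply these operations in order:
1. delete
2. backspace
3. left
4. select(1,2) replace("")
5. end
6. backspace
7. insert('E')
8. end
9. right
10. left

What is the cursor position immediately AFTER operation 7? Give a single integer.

After op 1 (delete): buf='TN' cursor=0
After op 2 (backspace): buf='TN' cursor=0
After op 3 (left): buf='TN' cursor=0
After op 4 (select(1,2) replace("")): buf='T' cursor=1
After op 5 (end): buf='T' cursor=1
After op 6 (backspace): buf='(empty)' cursor=0
After op 7 (insert('E')): buf='E' cursor=1

Answer: 1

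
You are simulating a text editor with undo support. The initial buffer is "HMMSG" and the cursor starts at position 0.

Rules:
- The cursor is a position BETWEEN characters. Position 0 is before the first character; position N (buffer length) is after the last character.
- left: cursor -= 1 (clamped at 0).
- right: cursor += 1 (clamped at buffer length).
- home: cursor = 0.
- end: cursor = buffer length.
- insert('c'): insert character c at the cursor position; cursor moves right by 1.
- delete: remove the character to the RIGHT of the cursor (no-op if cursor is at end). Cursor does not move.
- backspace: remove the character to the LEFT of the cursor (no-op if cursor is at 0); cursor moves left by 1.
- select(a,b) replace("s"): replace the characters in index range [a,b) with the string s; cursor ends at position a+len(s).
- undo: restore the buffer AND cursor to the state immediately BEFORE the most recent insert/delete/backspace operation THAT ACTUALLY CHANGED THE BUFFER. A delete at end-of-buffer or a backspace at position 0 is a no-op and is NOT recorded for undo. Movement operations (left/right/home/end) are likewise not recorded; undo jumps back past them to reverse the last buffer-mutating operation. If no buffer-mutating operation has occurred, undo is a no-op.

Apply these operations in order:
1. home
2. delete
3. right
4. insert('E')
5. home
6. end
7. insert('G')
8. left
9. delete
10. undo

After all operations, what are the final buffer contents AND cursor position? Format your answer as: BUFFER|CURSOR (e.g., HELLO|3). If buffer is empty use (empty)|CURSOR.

After op 1 (home): buf='HMMSG' cursor=0
After op 2 (delete): buf='MMSG' cursor=0
After op 3 (right): buf='MMSG' cursor=1
After op 4 (insert('E')): buf='MEMSG' cursor=2
After op 5 (home): buf='MEMSG' cursor=0
After op 6 (end): buf='MEMSG' cursor=5
After op 7 (insert('G')): buf='MEMSGG' cursor=6
After op 8 (left): buf='MEMSGG' cursor=5
After op 9 (delete): buf='MEMSG' cursor=5
After op 10 (undo): buf='MEMSGG' cursor=5

Answer: MEMSGG|5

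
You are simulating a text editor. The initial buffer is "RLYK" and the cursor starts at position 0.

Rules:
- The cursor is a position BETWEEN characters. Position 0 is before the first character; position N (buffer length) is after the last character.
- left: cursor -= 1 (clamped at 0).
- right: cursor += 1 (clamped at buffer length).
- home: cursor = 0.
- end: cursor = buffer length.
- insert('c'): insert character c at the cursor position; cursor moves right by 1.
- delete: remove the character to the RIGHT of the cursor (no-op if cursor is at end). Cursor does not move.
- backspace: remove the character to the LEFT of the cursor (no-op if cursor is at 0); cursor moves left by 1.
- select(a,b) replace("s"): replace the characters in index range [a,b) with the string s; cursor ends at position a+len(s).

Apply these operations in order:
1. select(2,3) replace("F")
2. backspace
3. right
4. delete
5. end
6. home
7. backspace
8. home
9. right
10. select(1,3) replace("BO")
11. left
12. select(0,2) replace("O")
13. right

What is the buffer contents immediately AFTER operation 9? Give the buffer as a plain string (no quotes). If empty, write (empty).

After op 1 (select(2,3) replace("F")): buf='RLFK' cursor=3
After op 2 (backspace): buf='RLK' cursor=2
After op 3 (right): buf='RLK' cursor=3
After op 4 (delete): buf='RLK' cursor=3
After op 5 (end): buf='RLK' cursor=3
After op 6 (home): buf='RLK' cursor=0
After op 7 (backspace): buf='RLK' cursor=0
After op 8 (home): buf='RLK' cursor=0
After op 9 (right): buf='RLK' cursor=1

Answer: RLK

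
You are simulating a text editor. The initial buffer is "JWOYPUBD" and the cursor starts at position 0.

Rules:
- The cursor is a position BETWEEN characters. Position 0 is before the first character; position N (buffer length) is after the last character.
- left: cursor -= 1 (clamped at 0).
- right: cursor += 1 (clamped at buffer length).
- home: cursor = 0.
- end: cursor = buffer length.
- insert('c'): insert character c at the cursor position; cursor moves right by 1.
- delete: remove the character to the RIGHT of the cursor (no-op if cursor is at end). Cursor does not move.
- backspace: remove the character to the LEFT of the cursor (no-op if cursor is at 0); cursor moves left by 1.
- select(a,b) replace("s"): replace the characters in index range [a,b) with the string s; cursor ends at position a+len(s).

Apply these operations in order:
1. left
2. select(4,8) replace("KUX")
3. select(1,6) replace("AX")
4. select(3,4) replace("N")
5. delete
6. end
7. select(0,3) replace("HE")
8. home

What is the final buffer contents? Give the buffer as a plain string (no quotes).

Answer: HEN

Derivation:
After op 1 (left): buf='JWOYPUBD' cursor=0
After op 2 (select(4,8) replace("KUX")): buf='JWOYKUX' cursor=7
After op 3 (select(1,6) replace("AX")): buf='JAXX' cursor=3
After op 4 (select(3,4) replace("N")): buf='JAXN' cursor=4
After op 5 (delete): buf='JAXN' cursor=4
After op 6 (end): buf='JAXN' cursor=4
After op 7 (select(0,3) replace("HE")): buf='HEN' cursor=2
After op 8 (home): buf='HEN' cursor=0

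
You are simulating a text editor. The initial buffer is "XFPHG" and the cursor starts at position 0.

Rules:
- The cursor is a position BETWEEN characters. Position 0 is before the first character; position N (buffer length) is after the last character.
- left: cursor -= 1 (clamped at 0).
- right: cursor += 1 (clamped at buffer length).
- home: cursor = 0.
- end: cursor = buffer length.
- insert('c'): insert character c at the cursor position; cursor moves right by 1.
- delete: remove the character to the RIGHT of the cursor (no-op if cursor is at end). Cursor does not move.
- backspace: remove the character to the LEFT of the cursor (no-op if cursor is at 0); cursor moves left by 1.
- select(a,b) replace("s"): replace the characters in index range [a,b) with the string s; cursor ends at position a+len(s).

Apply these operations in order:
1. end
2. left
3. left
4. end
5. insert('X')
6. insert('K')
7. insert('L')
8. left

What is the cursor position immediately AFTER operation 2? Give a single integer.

After op 1 (end): buf='XFPHG' cursor=5
After op 2 (left): buf='XFPHG' cursor=4

Answer: 4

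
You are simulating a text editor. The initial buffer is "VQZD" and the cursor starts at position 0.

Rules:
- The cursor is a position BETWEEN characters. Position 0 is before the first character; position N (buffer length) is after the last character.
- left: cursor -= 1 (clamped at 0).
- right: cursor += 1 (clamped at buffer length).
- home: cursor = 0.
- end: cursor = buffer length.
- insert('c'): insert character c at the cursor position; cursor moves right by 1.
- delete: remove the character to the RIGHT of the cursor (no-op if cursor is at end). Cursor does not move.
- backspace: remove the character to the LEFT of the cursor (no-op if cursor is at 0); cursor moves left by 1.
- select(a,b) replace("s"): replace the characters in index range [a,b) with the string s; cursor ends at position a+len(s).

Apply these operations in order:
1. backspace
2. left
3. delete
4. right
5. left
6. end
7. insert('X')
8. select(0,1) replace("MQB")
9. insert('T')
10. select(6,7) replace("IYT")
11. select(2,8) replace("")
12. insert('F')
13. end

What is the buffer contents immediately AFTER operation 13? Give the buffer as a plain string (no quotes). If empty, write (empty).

After op 1 (backspace): buf='VQZD' cursor=0
After op 2 (left): buf='VQZD' cursor=0
After op 3 (delete): buf='QZD' cursor=0
After op 4 (right): buf='QZD' cursor=1
After op 5 (left): buf='QZD' cursor=0
After op 6 (end): buf='QZD' cursor=3
After op 7 (insert('X')): buf='QZDX' cursor=4
After op 8 (select(0,1) replace("MQB")): buf='MQBZDX' cursor=3
After op 9 (insert('T')): buf='MQBTZDX' cursor=4
After op 10 (select(6,7) replace("IYT")): buf='MQBTZDIYT' cursor=9
After op 11 (select(2,8) replace("")): buf='MQT' cursor=2
After op 12 (insert('F')): buf='MQFT' cursor=3
After op 13 (end): buf='MQFT' cursor=4

Answer: MQFT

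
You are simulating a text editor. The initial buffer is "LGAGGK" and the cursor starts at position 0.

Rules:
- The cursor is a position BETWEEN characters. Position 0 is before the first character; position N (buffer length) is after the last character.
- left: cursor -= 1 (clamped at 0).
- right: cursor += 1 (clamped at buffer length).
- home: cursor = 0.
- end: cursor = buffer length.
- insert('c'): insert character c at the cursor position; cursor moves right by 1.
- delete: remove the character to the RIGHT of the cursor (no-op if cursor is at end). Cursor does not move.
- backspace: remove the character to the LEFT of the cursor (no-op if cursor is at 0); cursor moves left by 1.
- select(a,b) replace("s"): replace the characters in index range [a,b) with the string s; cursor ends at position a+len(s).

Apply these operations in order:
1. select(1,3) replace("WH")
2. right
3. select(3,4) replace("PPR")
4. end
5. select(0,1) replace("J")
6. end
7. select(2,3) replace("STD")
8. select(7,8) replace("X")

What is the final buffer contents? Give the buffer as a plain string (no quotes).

Answer: JWSTDPPXGK

Derivation:
After op 1 (select(1,3) replace("WH")): buf='LWHGGK' cursor=3
After op 2 (right): buf='LWHGGK' cursor=4
After op 3 (select(3,4) replace("PPR")): buf='LWHPPRGK' cursor=6
After op 4 (end): buf='LWHPPRGK' cursor=8
After op 5 (select(0,1) replace("J")): buf='JWHPPRGK' cursor=1
After op 6 (end): buf='JWHPPRGK' cursor=8
After op 7 (select(2,3) replace("STD")): buf='JWSTDPPRGK' cursor=5
After op 8 (select(7,8) replace("X")): buf='JWSTDPPXGK' cursor=8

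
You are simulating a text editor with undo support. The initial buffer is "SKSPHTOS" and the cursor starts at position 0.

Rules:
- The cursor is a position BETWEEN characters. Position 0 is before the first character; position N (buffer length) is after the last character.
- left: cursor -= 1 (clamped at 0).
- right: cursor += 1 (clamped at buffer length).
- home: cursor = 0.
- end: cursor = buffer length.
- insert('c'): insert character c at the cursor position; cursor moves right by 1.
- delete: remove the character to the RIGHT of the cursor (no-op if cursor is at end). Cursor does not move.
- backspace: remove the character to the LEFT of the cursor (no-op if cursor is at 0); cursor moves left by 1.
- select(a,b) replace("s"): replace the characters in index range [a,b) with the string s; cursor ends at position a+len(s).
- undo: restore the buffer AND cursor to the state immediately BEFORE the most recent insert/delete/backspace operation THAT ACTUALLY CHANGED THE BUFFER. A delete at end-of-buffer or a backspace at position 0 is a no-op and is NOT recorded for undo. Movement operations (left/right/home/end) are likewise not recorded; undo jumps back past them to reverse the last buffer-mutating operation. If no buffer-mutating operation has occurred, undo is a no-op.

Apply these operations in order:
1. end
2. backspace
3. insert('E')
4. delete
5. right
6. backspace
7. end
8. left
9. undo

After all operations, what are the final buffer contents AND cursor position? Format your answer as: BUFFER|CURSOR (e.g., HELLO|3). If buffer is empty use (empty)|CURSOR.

Answer: SKSPHTOE|8

Derivation:
After op 1 (end): buf='SKSPHTOS' cursor=8
After op 2 (backspace): buf='SKSPHTO' cursor=7
After op 3 (insert('E')): buf='SKSPHTOE' cursor=8
After op 4 (delete): buf='SKSPHTOE' cursor=8
After op 5 (right): buf='SKSPHTOE' cursor=8
After op 6 (backspace): buf='SKSPHTO' cursor=7
After op 7 (end): buf='SKSPHTO' cursor=7
After op 8 (left): buf='SKSPHTO' cursor=6
After op 9 (undo): buf='SKSPHTOE' cursor=8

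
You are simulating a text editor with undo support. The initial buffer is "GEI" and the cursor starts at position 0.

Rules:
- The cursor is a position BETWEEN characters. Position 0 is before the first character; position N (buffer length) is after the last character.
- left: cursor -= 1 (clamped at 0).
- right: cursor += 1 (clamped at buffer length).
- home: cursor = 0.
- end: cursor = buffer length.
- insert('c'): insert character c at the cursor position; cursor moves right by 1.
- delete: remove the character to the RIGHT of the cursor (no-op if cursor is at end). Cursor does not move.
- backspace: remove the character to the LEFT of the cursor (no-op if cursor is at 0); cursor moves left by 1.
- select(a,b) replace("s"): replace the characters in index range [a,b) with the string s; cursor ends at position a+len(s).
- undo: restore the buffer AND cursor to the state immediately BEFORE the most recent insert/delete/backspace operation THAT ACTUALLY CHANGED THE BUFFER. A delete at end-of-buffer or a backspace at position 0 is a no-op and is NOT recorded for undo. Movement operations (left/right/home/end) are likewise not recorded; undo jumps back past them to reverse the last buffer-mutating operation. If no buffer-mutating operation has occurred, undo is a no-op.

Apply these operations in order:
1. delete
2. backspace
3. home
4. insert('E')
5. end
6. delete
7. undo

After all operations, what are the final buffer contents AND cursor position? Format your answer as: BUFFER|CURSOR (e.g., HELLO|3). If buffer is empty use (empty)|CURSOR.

Answer: EI|0

Derivation:
After op 1 (delete): buf='EI' cursor=0
After op 2 (backspace): buf='EI' cursor=0
After op 3 (home): buf='EI' cursor=0
After op 4 (insert('E')): buf='EEI' cursor=1
After op 5 (end): buf='EEI' cursor=3
After op 6 (delete): buf='EEI' cursor=3
After op 7 (undo): buf='EI' cursor=0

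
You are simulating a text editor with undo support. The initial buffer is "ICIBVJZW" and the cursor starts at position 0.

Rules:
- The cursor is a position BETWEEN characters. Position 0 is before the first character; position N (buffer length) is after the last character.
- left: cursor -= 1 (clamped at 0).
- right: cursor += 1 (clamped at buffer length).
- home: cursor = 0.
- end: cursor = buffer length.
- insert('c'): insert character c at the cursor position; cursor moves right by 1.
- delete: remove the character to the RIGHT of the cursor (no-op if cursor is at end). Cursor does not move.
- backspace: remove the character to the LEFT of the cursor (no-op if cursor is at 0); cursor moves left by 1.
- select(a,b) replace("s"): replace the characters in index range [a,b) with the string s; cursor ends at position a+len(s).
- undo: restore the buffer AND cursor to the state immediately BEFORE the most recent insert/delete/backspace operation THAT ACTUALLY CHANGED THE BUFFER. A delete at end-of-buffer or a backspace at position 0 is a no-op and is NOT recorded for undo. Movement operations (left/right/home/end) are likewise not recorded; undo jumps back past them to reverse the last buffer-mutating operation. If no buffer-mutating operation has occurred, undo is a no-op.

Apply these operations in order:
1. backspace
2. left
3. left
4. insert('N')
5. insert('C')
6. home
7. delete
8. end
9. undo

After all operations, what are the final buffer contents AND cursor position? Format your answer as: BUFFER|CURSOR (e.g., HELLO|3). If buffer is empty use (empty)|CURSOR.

After op 1 (backspace): buf='ICIBVJZW' cursor=0
After op 2 (left): buf='ICIBVJZW' cursor=0
After op 3 (left): buf='ICIBVJZW' cursor=0
After op 4 (insert('N')): buf='NICIBVJZW' cursor=1
After op 5 (insert('C')): buf='NCICIBVJZW' cursor=2
After op 6 (home): buf='NCICIBVJZW' cursor=0
After op 7 (delete): buf='CICIBVJZW' cursor=0
After op 8 (end): buf='CICIBVJZW' cursor=9
After op 9 (undo): buf='NCICIBVJZW' cursor=0

Answer: NCICIBVJZW|0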